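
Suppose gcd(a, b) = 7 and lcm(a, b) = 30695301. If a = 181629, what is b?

a·b = gcd·lcm = 7·30695301 = 214867107, so b = 214867107/181629 = 1183.

1183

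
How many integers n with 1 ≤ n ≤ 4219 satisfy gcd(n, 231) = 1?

231 = 3·7·11. Inclusion–exclusion on these primes:
4219 − ⌊4219/3⌋ − ⌊4219/7⌋ − ⌊4219/11⌋ + ⌊4219/21⌋ + ⌊4219/33⌋ + ⌊4219/77⌋ − ⌊4219/231⌋ = 2191

2191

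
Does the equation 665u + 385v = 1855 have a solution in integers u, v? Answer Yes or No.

By Bézout, 665u + 385v = 1855 has integer solutions iff gcd(665, 385) | 1855.
Euclid: 665 = 1·385 + 280; 385 = 1·280 + 105; 280 = 2·105 + 70; 105 = 1·70 + 35; 70 = 2·35 + 0. gcd = 35; 1855 mod 35 = 0. Yes.

Yes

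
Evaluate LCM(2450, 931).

46550

gcd first: 2450 = 2·931 + 588; 931 = 1·588 + 343; 588 = 1·343 + 245; 343 = 1·245 + 98; 245 = 2·98 + 49; 98 = 2·49 + 0 → gcd = 49
lcm = 2450·931/gcd = 2280950/49 = 46550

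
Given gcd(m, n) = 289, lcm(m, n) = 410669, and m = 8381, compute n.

m·n = gcd·lcm = 289·410669 = 118683341, so n = 118683341/8381 = 14161.

14161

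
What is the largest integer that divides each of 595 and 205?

Euclid: 595 = 2·205 + 185; 205 = 1·185 + 20; 185 = 9·20 + 5; 20 = 4·5 + 0. Last nonzero remainder: 5.

5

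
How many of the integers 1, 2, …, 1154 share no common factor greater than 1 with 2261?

Prime factors of 2261: 7, 17, 19. Count integers ≤ 1154 divisible by none of them.
By inclusion–exclusion: 1154 − ⌊1154/7⌋ − ⌊1154/17⌋ − ⌊1154/19⌋ + ⌊1154/119⌋ + ⌊1154/133⌋ + ⌊1154/323⌋ − ⌊1154/2261⌋ = 883.

883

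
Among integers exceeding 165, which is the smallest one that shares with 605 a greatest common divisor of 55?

220

605 = 55·11. Any k with gcd(k, 605) = 55 is a multiple of 55, say 55s, with s coprime to 11.
Need s > 165/55, so s ≥ 4. First s ≥ 4 with gcd(s, 11) = 1 is s = 4. Thus k = 55·4 = 220.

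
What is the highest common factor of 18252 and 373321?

169

18252 = 2² · 3³ · 13²
373321 = 13² · 47²
Common: 13² = 169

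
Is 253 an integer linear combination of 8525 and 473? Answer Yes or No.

Yes

gcd(8525, 473): 8525 = 18·473 + 11; 473 = 43·11 + 0 → 11
11 divides 253, so a solution exists.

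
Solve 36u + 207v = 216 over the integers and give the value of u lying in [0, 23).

Euclid: 207 = 5·36 + 27; 36 = 1·27 + 9; 27 = 3·9 + 0 → gcd = 9; 216 = 9·24.
Back-substitution yields 36·(6) + 207·(-1) = 9, so one solution is u = 6·24 = 144, v = -1·24 = -24.
Solutions in u differ by 207/9 = 23; the one in [0, 23) is 144 mod 23 = 6.

6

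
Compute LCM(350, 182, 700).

350 = 2 · 5² · 7; 182 = 2 · 7 · 13; 700 = 2² · 5² · 7
lcm takes max exponent of each prime: 2² · 5² · 7 · 13 = 9100

9100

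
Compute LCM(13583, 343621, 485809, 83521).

lcm(13583, 343621) = 13583·343621/gcd = 4667404043/289 = 16150187
lcm(16150187, 485809) = 16150187·485809/gcd = 7845906196283/11849 = 662157667
lcm(662157667, 83521) = 662157667·83521/gcd = 55304070505507/289 = 191363565763

191363565763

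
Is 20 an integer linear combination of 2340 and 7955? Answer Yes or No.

gcd(2340, 7955): 7955 = 3·2340 + 935; 2340 = 2·935 + 470; 935 = 1·470 + 465; 470 = 1·465 + 5; 465 = 93·5 + 0 → 5
5 divides 20, so a solution exists.

Yes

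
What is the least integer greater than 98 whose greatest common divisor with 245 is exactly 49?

147

245 = 49·5. Any k with gcd(k, 245) = 49 is a multiple of 49, say 49s, with s coprime to 5.
Need s > 98/49, so s ≥ 3. First s ≥ 3 with gcd(s, 5) = 1 is s = 3. Thus k = 49·3 = 147.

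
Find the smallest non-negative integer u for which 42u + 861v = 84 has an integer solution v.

2

Reduce mod 861: 42u ≡ 84 (mod 861). With g = gcd(42, 861) = 21 dividing 84, divide through: 2u ≡ 4 (mod 41).
Since gcd(2, 41) = 1, u ≡ 4·(2)⁻¹ ≡ 2 (mod 41). Smallest non-negative: 2.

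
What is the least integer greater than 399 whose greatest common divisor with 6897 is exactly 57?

gcd(m, 6897) = 57 forces 57 | m; write m = 57s. Then gcd(57s, 57·121) = 57·gcd(s, 121), so need gcd(s, 121) = 1.
57s > 399 gives s ≥ 8. The least s ≥ 8 coprime to 121 is 8, so m = 57·8 = 456.

456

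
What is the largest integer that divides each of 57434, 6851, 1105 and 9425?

13

gcd(57434, 6851): 57434 = 8·6851 + 2626; 6851 = 2·2626 + 1599; 2626 = 1·1599 + 1027; 1599 = 1·1027 + 572; 1027 = 1·572 + 455; 572 = 1·455 + 117; 455 = 3·117 + 104; 117 = 1·104 + 13; 104 = 8·13 + 0 → 13
gcd(13, 1105): 1105 = 85·13 + 0 → 13
gcd(13, 9425): 9425 = 725·13 + 0 → 13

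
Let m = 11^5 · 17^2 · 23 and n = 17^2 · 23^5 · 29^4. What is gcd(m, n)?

min exponent per shared prime: 17^2 · 23 = 6647

6647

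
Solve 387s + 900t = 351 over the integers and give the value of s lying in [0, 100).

gcd(387, 900) = 9 (Euclid: 900 = 2·387 + 126; 387 = 3·126 + 9; 126 = 14·9 + 0), and 9 | 351.
Extended Euclid: 387·(7) + 900·(-3) = 9. Scale by 39: s₀ = 273.
General solution s = s₀ + 100k; reducing mod 100 gives s = 73 (and t = -31).

73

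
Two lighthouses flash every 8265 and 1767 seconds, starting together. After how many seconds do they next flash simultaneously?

256215

gcd first: 8265 = 4·1767 + 1197; 1767 = 1·1197 + 570; 1197 = 2·570 + 57; 570 = 10·57 + 0 → gcd = 57
lcm = 8265·1767/gcd = 14604255/57 = 256215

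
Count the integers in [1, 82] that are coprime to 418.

Prime factors of 418: 2, 11, 19. Count integers ≤ 82 divisible by none of them.
By inclusion–exclusion: 82 − ⌊82/2⌋ − ⌊82/11⌋ − ⌊82/19⌋ + ⌊82/22⌋ + ⌊82/38⌋ + ⌊82/209⌋ − ⌊82/418⌋ = 35.

35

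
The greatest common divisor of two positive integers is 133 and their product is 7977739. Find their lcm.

gcd·lcm = product, so lcm = 7977739/133 = 59983.

59983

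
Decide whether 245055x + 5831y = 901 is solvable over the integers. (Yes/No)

Yes

gcd(245055, 5831): 245055 = 42·5831 + 153; 5831 = 38·153 + 17; 153 = 9·17 + 0 → 17
17 divides 901, so a solution exists.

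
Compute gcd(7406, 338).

Euclid: 7406 = 21·338 + 308; 338 = 1·308 + 30; 308 = 10·30 + 8; 30 = 3·8 + 6; 8 = 1·6 + 2; 6 = 3·2 + 0. Last nonzero remainder: 2.

2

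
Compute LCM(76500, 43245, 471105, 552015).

76500 = 2² · 3² · 5³ · 17; 43245 = 3² · 5 · 31²; 471105 = 3² · 5 · 19² · 29; 552015 = 3⁴ · 5 · 29 · 47
lcm takes max exponent of each prime: 2² · 3⁴ · 5³ · 17 · 19² · 29 · 31² · 47 = 325559512885500

325559512885500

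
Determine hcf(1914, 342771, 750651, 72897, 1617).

33

gcd(1914, 342771): 342771 = 179·1914 + 165; 1914 = 11·165 + 99; 165 = 1·99 + 66; 99 = 1·66 + 33; 66 = 2·33 + 0 → 33
gcd(33, 750651): 750651 = 22747·33 + 0 → 33
gcd(33, 72897): 72897 = 2209·33 + 0 → 33
gcd(33, 1617): 1617 = 49·33 + 0 → 33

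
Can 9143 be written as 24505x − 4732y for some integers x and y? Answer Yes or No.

No

gcd(24505, 4732): 24505 = 5·4732 + 845; 4732 = 5·845 + 507; 845 = 1·507 + 338; 507 = 1·338 + 169; 338 = 2·169 + 0 → 169
169 does not divide 9143, so a solution does not exist.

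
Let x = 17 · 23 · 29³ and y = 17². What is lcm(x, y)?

max exponent per prime: 17² · 23 · 29³ = 162113683

162113683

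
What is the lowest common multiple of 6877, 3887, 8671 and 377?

6877 = 13 · 23²; 3887 = 13² · 23; 8671 = 13 · 23 · 29; 377 = 13 · 29
lcm takes max exponent of each prime: 13² · 23² · 29 = 2592629

2592629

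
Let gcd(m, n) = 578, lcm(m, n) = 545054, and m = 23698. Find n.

Using mn = gcd(m,n)·lcm(m,n) = 578·545054 = 315041212, we get n = 315041212/23698 = 13294.

13294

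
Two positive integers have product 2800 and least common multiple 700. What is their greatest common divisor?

4

From gcd × lcm = uv: gcd = 2800 / 700 = 4.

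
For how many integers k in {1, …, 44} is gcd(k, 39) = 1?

28

39 = 3·13. Inclusion–exclusion on these primes:
44 − ⌊44/3⌋ − ⌊44/13⌋ + ⌊44/39⌋ = 28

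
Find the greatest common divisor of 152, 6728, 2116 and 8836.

152 = 2³ · 19; 6728 = 2³ · 29²; 2116 = 2² · 23²; 8836 = 2² · 47²
gcd takes min exponent of each prime: 2² = 4

4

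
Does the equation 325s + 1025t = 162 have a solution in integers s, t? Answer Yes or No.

gcd(325, 1025): 1025 = 3·325 + 50; 325 = 6·50 + 25; 50 = 2·25 + 0 → 25
25 does not divide 162, so a solution does not exist.

No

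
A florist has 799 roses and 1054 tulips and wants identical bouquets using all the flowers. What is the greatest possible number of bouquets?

Euclid: 1054 = 1·799 + 255; 799 = 3·255 + 34; 255 = 7·34 + 17; 34 = 2·17 + 0. Last nonzero remainder: 17.

17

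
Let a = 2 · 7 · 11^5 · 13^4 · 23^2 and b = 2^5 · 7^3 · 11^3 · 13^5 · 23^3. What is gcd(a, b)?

281536801546

min exponent per shared prime: 2 · 7 · 11^3 · 13^4 · 23^2 = 281536801546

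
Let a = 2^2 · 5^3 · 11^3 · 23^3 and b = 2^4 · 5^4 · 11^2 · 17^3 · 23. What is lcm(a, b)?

max exponent per prime: 2^4 · 5^4 · 11^3 · 17^3 · 23^3 = 795624829010000

795624829010000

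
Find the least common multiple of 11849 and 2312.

94792

11849 = 17² · 41; 2312 = 2³ · 17²
max exponents: 2³ · 17² · 41 = 94792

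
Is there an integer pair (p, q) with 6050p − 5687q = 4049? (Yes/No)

By Bézout, 6050p − 5687q = 4049 has integer solutions iff gcd(6050, 5687) | 4049.
Euclid: 6050 = 1·5687 + 363; 5687 = 15·363 + 242; 363 = 1·242 + 121; 242 = 2·121 + 0. gcd = 121; 4049 mod 121 = 56. No.

No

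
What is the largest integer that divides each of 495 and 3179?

11

495 = 3² · 5 · 11
3179 = 11 · 17²
Common: 11 = 11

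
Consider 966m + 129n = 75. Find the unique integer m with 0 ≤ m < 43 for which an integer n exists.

gcd(966, 129) = 3 (Euclid: 966 = 7·129 + 63; 129 = 2·63 + 3; 63 = 21·3 + 0), and 3 | 75.
Extended Euclid: 966·(-2) + 129·(15) = 3. Scale by 25: m₀ = -50.
General solution m = m₀ + 43t; reducing mod 43 gives m = 36 (and n = -269).

36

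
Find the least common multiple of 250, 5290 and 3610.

250 = 2 · 5³; 5290 = 2 · 5 · 23²; 3610 = 2 · 5 · 19²
lcm takes max exponent of each prime: 2 · 5³ · 19² · 23² = 47742250

47742250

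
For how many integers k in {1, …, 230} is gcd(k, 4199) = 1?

189

Prime factors of 4199: 13, 17, 19. Count integers ≤ 230 divisible by none of them.
By inclusion–exclusion: 230 − ⌊230/13⌋ − ⌊230/17⌋ − ⌊230/19⌋ + ⌊230/221⌋ + ⌊230/247⌋ + ⌊230/323⌋ − ⌊230/4199⌋ = 189.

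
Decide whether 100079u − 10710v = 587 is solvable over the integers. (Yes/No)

gcd(100079, 10710): 100079 = 9·10710 + 3689; 10710 = 2·3689 + 3332; 3689 = 1·3332 + 357; 3332 = 9·357 + 119; 357 = 3·119 + 0 → 119
119 does not divide 587, so a solution does not exist.

No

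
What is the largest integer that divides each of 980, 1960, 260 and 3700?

gcd(980, 1960): 1960 = 2·980 + 0 → 980
gcd(980, 260): 980 = 3·260 + 200; 260 = 1·200 + 60; 200 = 3·60 + 20; 60 = 3·20 + 0 → 20
gcd(20, 3700): 3700 = 185·20 + 0 → 20

20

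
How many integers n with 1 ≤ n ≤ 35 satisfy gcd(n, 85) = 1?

85 = 5·17. Inclusion–exclusion on these primes:
35 − ⌊35/5⌋ − ⌊35/17⌋ + ⌊35/85⌋ = 26

26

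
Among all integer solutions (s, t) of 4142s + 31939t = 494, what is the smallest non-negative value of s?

617

Reduce mod 31939: 4142s ≡ 494 (mod 31939). With g = gcd(4142, 31939) = 19 dividing 494, divide through: 218s ≡ 26 (mod 1681).
Since gcd(218, 1681) = 1, s ≡ 26·(218)⁻¹ ≡ 617 (mod 1681). Smallest non-negative: 617.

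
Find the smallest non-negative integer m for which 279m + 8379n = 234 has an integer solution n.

151

gcd(279, 8379) = 9 (Euclid: 8379 = 30·279 + 9; 279 = 31·9 + 0), and 9 | 234.
Extended Euclid: 279·(-30) + 8379·(1) = 9. Scale by 26: m₀ = -780.
General solution m = m₀ + 931t; reducing mod 931 gives m = 151 (and n = -5).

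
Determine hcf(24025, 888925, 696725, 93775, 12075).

gcd(24025, 888925): 888925 = 37·24025 + 0 → 24025
gcd(24025, 696725): 696725 = 29·24025 + 0 → 24025
gcd(24025, 93775): 93775 = 3·24025 + 21700; 24025 = 1·21700 + 2325; 21700 = 9·2325 + 775; 2325 = 3·775 + 0 → 775
gcd(775, 12075): 12075 = 15·775 + 450; 775 = 1·450 + 325; 450 = 1·325 + 125; 325 = 2·125 + 75; 125 = 1·75 + 50; 75 = 1·50 + 25; 50 = 2·25 + 0 → 25

25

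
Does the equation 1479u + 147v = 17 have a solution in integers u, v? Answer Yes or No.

No

By Bézout, 1479u + 147v = 17 has integer solutions iff gcd(1479, 147) | 17.
Euclid: 1479 = 10·147 + 9; 147 = 16·9 + 3; 9 = 3·3 + 0. gcd = 3; 17 mod 3 = 2. No.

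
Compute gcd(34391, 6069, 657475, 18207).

34391 = 7 · 17³; 6069 = 3 · 7 · 17²; 657475 = 5² · 7 · 13 · 17²; 18207 = 3² · 7 · 17²
gcd takes min exponent of each prime: 7 · 17² = 2023

2023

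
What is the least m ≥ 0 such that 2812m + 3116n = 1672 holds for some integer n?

gcd(2812, 3116) = 76 (Euclid: 3116 = 1·2812 + 304; 2812 = 9·304 + 76; 304 = 4·76 + 0), and 76 | 1672.
Extended Euclid: 2812·(10) + 3116·(-9) = 76. Scale by 22: m₀ = 220.
General solution m = m₀ + 41t; reducing mod 41 gives m = 15 (and n = -13).

15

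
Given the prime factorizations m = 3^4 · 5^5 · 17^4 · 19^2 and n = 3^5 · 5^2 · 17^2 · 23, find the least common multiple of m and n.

526607474090625

max exponent per prime: 3^5 · 5^5 · 17^4 · 19^2 · 23 = 526607474090625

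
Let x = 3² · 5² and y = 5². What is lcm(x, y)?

225

max exponent per prime: 3² · 5² = 225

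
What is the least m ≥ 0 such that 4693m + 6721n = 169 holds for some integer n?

Euclid: 6721 = 1·4693 + 2028; 4693 = 2·2028 + 637; 2028 = 3·637 + 117; 637 = 5·117 + 52; 117 = 2·52 + 13; 52 = 4·13 + 0 → gcd = 13; 169 = 13·13.
Back-substitution yields 4693·(-116) + 6721·(81) = 13, so one solution is m = -116·13 = -1508, n = 81·13 = 1053.
Solutions in m differ by 6721/13 = 517; the one in [0, 517) is -1508 mod 517 = 43.

43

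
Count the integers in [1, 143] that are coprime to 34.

68

Prime factors of 34: 2, 17. Count integers ≤ 143 divisible by none of them.
By inclusion–exclusion: 143 − ⌊143/2⌋ − ⌊143/17⌋ + ⌊143/34⌋ = 68.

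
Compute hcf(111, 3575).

111 = 3 · 37
3575 = 5² · 11 · 13
Common: 1 = 1

1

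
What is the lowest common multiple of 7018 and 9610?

gcd first: 9610 = 1·7018 + 2592; 7018 = 2·2592 + 1834; 2592 = 1·1834 + 758; 1834 = 2·758 + 318; 758 = 2·318 + 122; 318 = 2·122 + 74; 122 = 1·74 + 48; 74 = 1·48 + 26; 48 = 1·26 + 22; 26 = 1·22 + 4; 22 = 5·4 + 2; 4 = 2·2 + 0 → gcd = 2
lcm = 7018·9610/gcd = 67442980/2 = 33721490

33721490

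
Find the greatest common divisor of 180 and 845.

180 = 2² · 3² · 5
845 = 5 · 13²
Common: 5 = 5

5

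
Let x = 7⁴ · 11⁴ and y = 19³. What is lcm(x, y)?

241114708219

max exponent per prime: 7⁴ · 11⁴ · 19³ = 241114708219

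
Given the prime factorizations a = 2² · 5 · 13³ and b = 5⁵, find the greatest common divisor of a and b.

min exponent per shared prime: 5 = 5

5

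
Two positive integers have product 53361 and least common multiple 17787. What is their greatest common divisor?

gcd·lcm = product, so gcd = 53361/17787 = 3.

3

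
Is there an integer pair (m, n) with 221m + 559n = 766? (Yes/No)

No

By Bézout, 221m + 559n = 766 has integer solutions iff gcd(221, 559) | 766.
Euclid: 559 = 2·221 + 117; 221 = 1·117 + 104; 117 = 1·104 + 13; 104 = 8·13 + 0. gcd = 13; 766 mod 13 = 12. No.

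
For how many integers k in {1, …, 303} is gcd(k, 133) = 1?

Prime factors of 133: 7, 19. Count integers ≤ 303 divisible by none of them.
By inclusion–exclusion: 303 − ⌊303/7⌋ − ⌊303/19⌋ + ⌊303/133⌋ = 247.

247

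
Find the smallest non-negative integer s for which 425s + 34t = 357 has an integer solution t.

1

Euclid: 425 = 12·34 + 17; 34 = 2·17 + 0 → gcd = 17; 357 = 17·21.
Back-substitution yields 425·(1) + 34·(-12) = 17, so one solution is s = 1·21 = 21, t = -12·21 = -252.
Solutions in s differ by 34/17 = 2; the one in [0, 2) is 21 mod 2 = 1.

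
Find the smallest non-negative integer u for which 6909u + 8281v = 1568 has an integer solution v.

23

gcd(6909, 8281) = 49 (Euclid: 8281 = 1·6909 + 1372; 6909 = 5·1372 + 49; 1372 = 28·49 + 0), and 49 | 1568.
Extended Euclid: 6909·(6) + 8281·(-5) = 49. Scale by 32: u₀ = 192.
General solution u = u₀ + 169t; reducing mod 169 gives u = 23 (and v = -19).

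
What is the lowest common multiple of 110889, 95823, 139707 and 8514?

110889 = 3⁴ · 37²; 95823 = 3⁴ · 7 · 13²; 139707 = 3² · 19² · 43; 8514 = 2 · 3² · 11 · 43
lcm takes max exponent of each prime: 2 · 3⁴ · 7 · 11 · 13² · 19² · 37² · 43 = 44799333200622

44799333200622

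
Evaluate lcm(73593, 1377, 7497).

lcm(73593, 1377) = 73593·1377/gcd = 101337561/153 = 662337
lcm(662337, 7497) = 662337·7497/gcd = 4965540489/153 = 32454513

32454513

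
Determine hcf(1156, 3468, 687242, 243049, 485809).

1156 = 2² · 17²; 3468 = 2² · 3 · 17²; 687242 = 2 · 17² · 29 · 41; 243049 = 17² · 29²; 485809 = 17² · 41²
gcd takes min exponent of each prime: 17² = 289

289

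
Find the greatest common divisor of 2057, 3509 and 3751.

gcd(2057, 3509): 3509 = 1·2057 + 1452; 2057 = 1·1452 + 605; 1452 = 2·605 + 242; 605 = 2·242 + 121; 242 = 2·121 + 0 → 121
gcd(121, 3751): 3751 = 31·121 + 0 → 121

121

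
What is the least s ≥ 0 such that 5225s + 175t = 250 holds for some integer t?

4

Reduce mod 175: 5225s ≡ 250 (mod 175). With g = gcd(5225, 175) = 25 dividing 250, divide through: 209s ≡ 10 (mod 7).
Since gcd(209, 7) = 1, s ≡ 10·(209)⁻¹ ≡ 4 (mod 7). Smallest non-negative: 4.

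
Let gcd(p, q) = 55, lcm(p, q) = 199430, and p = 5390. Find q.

p·q = gcd·lcm = 55·199430 = 10968650, so q = 10968650/5390 = 2035.

2035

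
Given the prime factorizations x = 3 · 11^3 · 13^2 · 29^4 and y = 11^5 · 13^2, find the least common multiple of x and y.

max exponent per prime: 3 · 11^5 · 13^2 · 29^4 = 57751514351817

57751514351817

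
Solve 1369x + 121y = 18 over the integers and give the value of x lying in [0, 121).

96

Euclid: 1369 = 11·121 + 38; 121 = 3·38 + 7; 38 = 5·7 + 3; 7 = 2·3 + 1; 3 = 3·1 + 0 → gcd = 1; 18 = 1·18.
Back-substitution yields 1369·(-35) + 121·(396) = 1, so one solution is x = -35·18 = -630, y = 396·18 = 7128.
Solutions in x differ by 121/1 = 121; the one in [0, 121) is -630 mod 121 = 96.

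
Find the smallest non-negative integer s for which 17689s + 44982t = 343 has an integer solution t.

295

gcd(17689, 44982) = 49 (Euclid: 44982 = 2·17689 + 9604; 17689 = 1·9604 + 8085; 9604 = 1·8085 + 1519; 8085 = 5·1519 + 490; 1519 = 3·490 + 49; 490 = 10·49 + 0), and 49 | 343.
Extended Euclid: 17689·(-89) + 44982·(35) = 49. Scale by 7: s₀ = -623.
General solution s = s₀ + 918k; reducing mod 918 gives s = 295 (and t = -116).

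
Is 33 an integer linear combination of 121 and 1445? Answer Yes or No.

Yes

By Bézout, 121s − 1445t = 33 has integer solutions iff gcd(121, 1445) | 33.
Euclid: 1445 = 11·121 + 114; 121 = 1·114 + 7; 114 = 16·7 + 2; 7 = 3·2 + 1; 2 = 2·1 + 0. gcd = 1; 33 mod 1 = 0. Yes.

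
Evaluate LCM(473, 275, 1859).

1998425

473 = 11 · 43; 275 = 5² · 11; 1859 = 11 · 13²
lcm takes max exponent of each prime: 5² · 11 · 13² · 43 = 1998425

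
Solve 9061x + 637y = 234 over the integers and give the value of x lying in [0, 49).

Reduce mod 637: 9061x ≡ 234 (mod 637). With g = gcd(9061, 637) = 13 dividing 234, divide through: 697x ≡ 18 (mod 49).
Since gcd(697, 49) = 1, x ≡ 18·(697)⁻¹ ≡ 15 (mod 49). Smallest non-negative: 15.

15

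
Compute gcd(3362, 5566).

Euclid: 5566 = 1·3362 + 2204; 3362 = 1·2204 + 1158; 2204 = 1·1158 + 1046; 1158 = 1·1046 + 112; 1046 = 9·112 + 38; 112 = 2·38 + 36; 38 = 1·36 + 2; 36 = 18·2 + 0. Last nonzero remainder: 2.

2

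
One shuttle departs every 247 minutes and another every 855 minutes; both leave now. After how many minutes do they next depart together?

gcd first: 855 = 3·247 + 114; 247 = 2·114 + 19; 114 = 6·19 + 0 → gcd = 19
lcm = 247·855/gcd = 211185/19 = 11115

11115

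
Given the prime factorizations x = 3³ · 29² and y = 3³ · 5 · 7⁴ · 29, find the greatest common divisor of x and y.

783

min exponent per shared prime: 3³ · 29 = 783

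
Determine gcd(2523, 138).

2523 = 3 · 29²
138 = 2 · 3 · 23
Common: 3 = 3

3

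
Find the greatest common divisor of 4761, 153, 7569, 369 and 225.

gcd(4761, 153): 4761 = 31·153 + 18; 153 = 8·18 + 9; 18 = 2·9 + 0 → 9
gcd(9, 7569): 7569 = 841·9 + 0 → 9
gcd(9, 369): 369 = 41·9 + 0 → 9
gcd(9, 225): 225 = 25·9 + 0 → 9

9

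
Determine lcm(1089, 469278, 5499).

34694191818

lcm(1089, 469278) = 1089·469278/gcd = 511043742/9 = 56782638
lcm(56782638, 5499) = 56782638·5499/gcd = 312247726362/9 = 34694191818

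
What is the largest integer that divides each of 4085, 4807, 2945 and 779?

gcd(4085, 4807): 4807 = 1·4085 + 722; 4085 = 5·722 + 475; 722 = 1·475 + 247; 475 = 1·247 + 228; 247 = 1·228 + 19; 228 = 12·19 + 0 → 19
gcd(19, 2945): 2945 = 155·19 + 0 → 19
gcd(19, 779): 779 = 41·19 + 0 → 19

19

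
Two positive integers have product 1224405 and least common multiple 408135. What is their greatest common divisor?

3

From gcd × lcm = mn: gcd = 1224405 / 408135 = 3.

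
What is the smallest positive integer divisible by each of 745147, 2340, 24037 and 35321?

364421591820

745147 = 13 · 31 · 43²; 2340 = 2² · 3² · 5 · 13; 24037 = 13 · 43²; 35321 = 11 · 13² · 19
lcm takes max exponent of each prime: 2² · 3² · 5 · 11 · 13² · 19 · 31 · 43² = 364421591820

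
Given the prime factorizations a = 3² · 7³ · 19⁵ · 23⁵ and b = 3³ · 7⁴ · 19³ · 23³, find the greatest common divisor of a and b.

257620809411

min exponent per shared prime: 3² · 7³ · 19³ · 23³ = 257620809411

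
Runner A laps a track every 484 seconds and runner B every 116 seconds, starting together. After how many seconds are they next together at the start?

484 = 2² · 11²; 116 = 2² · 29
max exponents: 2² · 11² · 29 = 14036

14036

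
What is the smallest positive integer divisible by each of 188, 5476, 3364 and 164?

lcm(188, 5476) = 188·5476/gcd = 1029488/4 = 257372
lcm(257372, 3364) = 257372·3364/gcd = 865799408/4 = 216449852
lcm(216449852, 164) = 216449852·164/gcd = 35497775728/4 = 8874443932

8874443932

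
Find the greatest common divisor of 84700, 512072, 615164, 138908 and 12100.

484

84700 = 2² · 5² · 7 · 11²; 512072 = 2³ · 11² · 23²; 615164 = 2² · 11² · 31 · 41; 138908 = 2² · 7 · 11² · 41; 12100 = 2² · 5² · 11²
gcd takes min exponent of each prime: 2² · 11² = 484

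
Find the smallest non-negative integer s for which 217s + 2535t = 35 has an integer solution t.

1145

Euclid: 2535 = 11·217 + 148; 217 = 1·148 + 69; 148 = 2·69 + 10; 69 = 6·10 + 9; 10 = 1·9 + 1; 9 = 9·1 + 0 → gcd = 1; 35 = 1·35.
Back-substitution yields 217·(-257) + 2535·(22) = 1, so one solution is s = -257·35 = -8995, t = 22·35 = 770.
Solutions in s differ by 2535/1 = 2535; the one in [0, 2535) is -8995 mod 2535 = 1145.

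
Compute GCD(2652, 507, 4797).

39

2652 = 2² · 3 · 13 · 17; 507 = 3 · 13²; 4797 = 3² · 13 · 41
gcd takes min exponent of each prime: 3 · 13 = 39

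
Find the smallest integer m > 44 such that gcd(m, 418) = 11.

55

gcd(m, 418) = 11 forces 11 | m; write m = 11s. Then gcd(11s, 11·38) = 11·gcd(s, 38), so need gcd(s, 38) = 1.
11s > 44 gives s ≥ 5. The least s ≥ 5 coprime to 38 is 5, so m = 11·5 = 55.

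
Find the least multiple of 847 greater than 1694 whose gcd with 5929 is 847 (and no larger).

2541

5929 = 847·7. Any x with gcd(x, 5929) = 847 is a multiple of 847, say 847s, with s coprime to 7.
Need s > 1694/847, so s ≥ 3. First s ≥ 3 with gcd(s, 7) = 1 is s = 3. Thus x = 847·3 = 2541.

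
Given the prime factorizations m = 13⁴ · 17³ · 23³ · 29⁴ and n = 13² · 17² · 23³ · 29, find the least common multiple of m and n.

max exponent per prime: 13⁴ · 17³ · 23³ · 29⁴ = 1207523726775809911

1207523726775809911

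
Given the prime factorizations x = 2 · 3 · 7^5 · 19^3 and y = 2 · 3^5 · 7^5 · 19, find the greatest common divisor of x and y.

min exponent per shared prime: 2 · 3 · 7^5 · 19 = 1915998

1915998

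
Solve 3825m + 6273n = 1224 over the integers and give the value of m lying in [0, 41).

Euclid: 6273 = 1·3825 + 2448; 3825 = 1·2448 + 1377; 2448 = 1·1377 + 1071; 1377 = 1·1071 + 306; 1071 = 3·306 + 153; 306 = 2·153 + 0 → gcd = 153; 1224 = 153·8.
Back-substitution yields 3825·(-18) + 6273·(11) = 153, so one solution is m = -18·8 = -144, n = 11·8 = 88.
Solutions in m differ by 6273/153 = 41; the one in [0, 41) is -144 mod 41 = 20.

20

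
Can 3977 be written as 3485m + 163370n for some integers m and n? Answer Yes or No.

By Bézout, 3485m + 163370n = 3977 has integer solutions iff gcd(3485, 163370) | 3977.
Euclid: 163370 = 46·3485 + 3060; 3485 = 1·3060 + 425; 3060 = 7·425 + 85; 425 = 5·85 + 0. gcd = 85; 3977 mod 85 = 67. No.

No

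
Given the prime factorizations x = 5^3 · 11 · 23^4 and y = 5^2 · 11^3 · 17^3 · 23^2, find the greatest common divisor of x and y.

145475

min exponent per shared prime: 5^2 · 11 · 23^2 = 145475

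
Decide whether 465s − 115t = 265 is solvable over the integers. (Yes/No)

gcd(465, 115): 465 = 4·115 + 5; 115 = 23·5 + 0 → 5
5 divides 265, so a solution exists.

Yes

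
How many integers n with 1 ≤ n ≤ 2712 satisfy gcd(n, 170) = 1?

1021

170 = 2·5·17. Inclusion–exclusion on these primes:
2712 − ⌊2712/2⌋ − ⌊2712/5⌋ − ⌊2712/17⌋ + ⌊2712/10⌋ + ⌊2712/34⌋ + ⌊2712/85⌋ − ⌊2712/170⌋ = 1021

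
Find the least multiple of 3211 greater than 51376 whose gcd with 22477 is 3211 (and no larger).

22477 = 3211·7. Any m with gcd(m, 22477) = 3211 is a multiple of 3211, say 3211s, with s coprime to 7.
Need s > 51376/3211, so s ≥ 17. First s ≥ 17 with gcd(s, 7) = 1 is s = 17. Thus m = 3211·17 = 54587.

54587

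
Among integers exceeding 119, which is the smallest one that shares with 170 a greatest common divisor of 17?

gcd(a, 170) = 17 forces 17 | a; write a = 17s. Then gcd(17s, 17·10) = 17·gcd(s, 10), so need gcd(s, 10) = 1.
17s > 119 gives s ≥ 8. The least s ≥ 8 coprime to 10 is 9, so a = 17·9 = 153.

153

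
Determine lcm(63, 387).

2709

gcd first: 387 = 6·63 + 9; 63 = 7·9 + 0 → gcd = 9
lcm = 63·387/gcd = 24381/9 = 2709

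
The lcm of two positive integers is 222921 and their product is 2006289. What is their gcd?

9

From gcd × lcm = mn: gcd = 2006289 / 222921 = 9.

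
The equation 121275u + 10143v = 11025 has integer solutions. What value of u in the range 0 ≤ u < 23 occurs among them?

21

Euclid: 121275 = 11·10143 + 9702; 10143 = 1·9702 + 441; 9702 = 22·441 + 0 → gcd = 441; 11025 = 441·25.
Back-substitution yields 121275·(-1) + 10143·(12) = 441, so one solution is u = -1·25 = -25, v = 12·25 = 300.
Solutions in u differ by 10143/441 = 23; the one in [0, 23) is -25 mod 23 = 21.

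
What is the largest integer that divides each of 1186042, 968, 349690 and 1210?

gcd(1186042, 968): 1186042 = 1225·968 + 242; 968 = 4·242 + 0 → 242
gcd(242, 349690): 349690 = 1445·242 + 0 → 242
gcd(242, 1210): 1210 = 5·242 + 0 → 242

242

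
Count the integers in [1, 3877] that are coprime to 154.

Prime factors of 154: 2, 7, 11. Count integers ≤ 3877 divisible by none of them.
By inclusion–exclusion: 3877 − ⌊3877/2⌋ − ⌊3877/7⌋ − ⌊3877/11⌋ + ⌊3877/14⌋ + ⌊3877/22⌋ + ⌊3877/77⌋ − ⌊3877/154⌋ = 1511.

1511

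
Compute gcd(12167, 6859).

1

12167 = 23³
6859 = 19³
Common: 1 = 1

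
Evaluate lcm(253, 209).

253 = 11 · 23; 209 = 11 · 19
max exponents: 11 · 19 · 23 = 4807

4807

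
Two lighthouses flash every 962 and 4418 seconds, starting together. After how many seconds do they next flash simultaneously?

962 = 2 · 13 · 37; 4418 = 2 · 47²
max exponents: 2 · 13 · 37 · 47² = 2125058

2125058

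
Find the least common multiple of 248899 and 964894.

gcd first: 964894 = 3·248899 + 218197; 248899 = 1·218197 + 30702; 218197 = 7·30702 + 3283; 30702 = 9·3283 + 1155; 3283 = 2·1155 + 973; 1155 = 1·973 + 182; 973 = 5·182 + 63; 182 = 2·63 + 56; 63 = 1·56 + 7; 56 = 8·7 + 0 → gcd = 7
lcm = 248899·964894/gcd = 240161151706/7 = 34308735958

34308735958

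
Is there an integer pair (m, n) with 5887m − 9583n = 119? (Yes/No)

Yes

gcd(5887, 9583): 9583 = 1·5887 + 3696; 5887 = 1·3696 + 2191; 3696 = 1·2191 + 1505; 2191 = 1·1505 + 686; 1505 = 2·686 + 133; 686 = 5·133 + 21; 133 = 6·21 + 7; 21 = 3·7 + 0 → 7
7 divides 119, so a solution exists.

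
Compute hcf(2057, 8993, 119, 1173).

17

2057 = 11² · 17; 8993 = 17 · 23²; 119 = 7 · 17; 1173 = 3 · 17 · 23
gcd takes min exponent of each prime: 17 = 17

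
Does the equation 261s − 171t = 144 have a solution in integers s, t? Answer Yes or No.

Yes

gcd(261, 171): 261 = 1·171 + 90; 171 = 1·90 + 81; 90 = 1·81 + 9; 81 = 9·9 + 0 → 9
9 divides 144, so a solution exists.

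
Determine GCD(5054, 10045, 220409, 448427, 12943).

gcd(5054, 10045): 10045 = 1·5054 + 4991; 5054 = 1·4991 + 63; 4991 = 79·63 + 14; 63 = 4·14 + 7; 14 = 2·7 + 0 → 7
gcd(7, 220409): 220409 = 31487·7 + 0 → 7
gcd(7, 448427): 448427 = 64061·7 + 0 → 7
gcd(7, 12943): 12943 = 1849·7 + 0 → 7

7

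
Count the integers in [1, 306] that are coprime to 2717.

2717 = 11·13·19. Inclusion–exclusion on these primes:
306 − ⌊306/11⌋ − ⌊306/13⌋ − ⌊306/19⌋ + ⌊306/143⌋ + ⌊306/209⌋ + ⌊306/247⌋ − ⌊306/2717⌋ = 244

244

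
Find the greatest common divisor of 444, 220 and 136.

4

gcd(444, 220): 444 = 2·220 + 4; 220 = 55·4 + 0 → 4
gcd(4, 136): 136 = 34·4 + 0 → 4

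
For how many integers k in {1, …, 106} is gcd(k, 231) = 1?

231 = 3·7·11. Inclusion–exclusion on these primes:
106 − ⌊106/3⌋ − ⌊106/7⌋ − ⌊106/11⌋ + ⌊106/21⌋ + ⌊106/33⌋ + ⌊106/77⌋ − ⌊106/231⌋ = 56

56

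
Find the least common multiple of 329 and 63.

gcd first: 329 = 5·63 + 14; 63 = 4·14 + 7; 14 = 2·7 + 0 → gcd = 7
lcm = 329·63/gcd = 20727/7 = 2961

2961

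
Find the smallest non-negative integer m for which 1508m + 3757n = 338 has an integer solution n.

gcd(1508, 3757) = 13 (Euclid: 3757 = 2·1508 + 741; 1508 = 2·741 + 26; 741 = 28·26 + 13; 26 = 2·13 + 0), and 13 | 338.
Extended Euclid: 1508·(-142) + 3757·(57) = 13. Scale by 26: m₀ = -3692.
General solution m = m₀ + 289t; reducing mod 289 gives m = 65 (and n = -26).

65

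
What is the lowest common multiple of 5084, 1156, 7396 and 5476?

5084 = 2² · 31 · 41; 1156 = 2² · 17²; 7396 = 2² · 43²; 5476 = 2² · 37²
lcm takes max exponent of each prime: 2² · 17² · 31 · 37² · 41 · 43² = 3719150422556

3719150422556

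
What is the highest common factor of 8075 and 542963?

8075 = 5² · 17 · 19
542963 = 17 · 19 · 41²
Common: 17 · 19 = 323

323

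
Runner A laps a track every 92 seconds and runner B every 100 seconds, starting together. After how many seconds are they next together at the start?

92 = 2² · 23; 100 = 2² · 5²
max exponents: 2² · 5² · 23 = 2300

2300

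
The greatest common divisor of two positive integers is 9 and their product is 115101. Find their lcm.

Since gcd(u,v)·lcm(u,v) = uv, lcm = 115101/9 = 12789.

12789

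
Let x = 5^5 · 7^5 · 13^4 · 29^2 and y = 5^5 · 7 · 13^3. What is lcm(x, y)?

max exponent per prime: 5^5 · 7^5 · 13^4 · 29^2 = 1261564985646875

1261564985646875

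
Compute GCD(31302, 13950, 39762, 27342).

18

31302 = 2 · 3² · 37 · 47; 13950 = 2 · 3² · 5² · 31; 39762 = 2 · 3² · 47²; 27342 = 2 · 3² · 7² · 31
gcd takes min exponent of each prime: 2 · 3² = 18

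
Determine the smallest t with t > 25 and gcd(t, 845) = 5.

30

gcd(t, 845) = 5 forces 5 | t; write t = 5s. Then gcd(5s, 5·169) = 5·gcd(s, 169), so need gcd(s, 169) = 1.
5s > 25 gives s ≥ 6. The least s ≥ 6 coprime to 169 is 6, so t = 5·6 = 30.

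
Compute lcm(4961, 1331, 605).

272855

lcm(4961, 1331) = 4961·1331/gcd = 6603091/121 = 54571
lcm(54571, 605) = 54571·605/gcd = 33015455/121 = 272855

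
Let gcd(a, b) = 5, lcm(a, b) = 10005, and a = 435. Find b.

115

a·b = gcd·lcm = 5·10005 = 50025, so b = 50025/435 = 115.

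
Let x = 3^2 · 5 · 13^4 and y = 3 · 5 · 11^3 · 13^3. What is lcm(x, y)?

1710661095

max exponent per prime: 3^2 · 5 · 11^3 · 13^4 = 1710661095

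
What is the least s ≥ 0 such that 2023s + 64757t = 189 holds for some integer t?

8963

Reduce mod 64757: 2023s ≡ 189 (mod 64757). With g = gcd(2023, 64757) = 7 dividing 189, divide through: 289s ≡ 27 (mod 9251).
Since gcd(289, 9251) = 1, s ≡ 27·(289)⁻¹ ≡ 8963 (mod 9251). Smallest non-negative: 8963.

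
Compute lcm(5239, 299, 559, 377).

150259759

lcm(5239, 299) = 5239·299/gcd = 1566461/13 = 120497
lcm(120497, 559) = 120497·559/gcd = 67357823/13 = 5181371
lcm(5181371, 377) = 5181371·377/gcd = 1953376867/13 = 150259759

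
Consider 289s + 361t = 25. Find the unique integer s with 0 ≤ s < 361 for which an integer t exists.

125

gcd(289, 361) = 1 (Euclid: 361 = 1·289 + 72; 289 = 4·72 + 1; 72 = 72·1 + 0), and 1 | 25.
Extended Euclid: 289·(5) + 361·(-4) = 1. Scale by 25: s₀ = 125.
General solution s = s₀ + 361k; reducing mod 361 gives s = 125 (and t = -100).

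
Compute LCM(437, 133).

gcd first: 437 = 3·133 + 38; 133 = 3·38 + 19; 38 = 2·19 + 0 → gcd = 19
lcm = 437·133/gcd = 58121/19 = 3059

3059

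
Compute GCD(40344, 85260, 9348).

gcd(40344, 85260): 85260 = 2·40344 + 4572; 40344 = 8·4572 + 3768; 4572 = 1·3768 + 804; 3768 = 4·804 + 552; 804 = 1·552 + 252; 552 = 2·252 + 48; 252 = 5·48 + 12; 48 = 4·12 + 0 → 12
gcd(12, 9348): 9348 = 779·12 + 0 → 12

12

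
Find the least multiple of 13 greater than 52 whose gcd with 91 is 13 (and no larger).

65

91 = 13·7. Any x with gcd(x, 91) = 13 is a multiple of 13, say 13s, with s coprime to 7.
Need s > 52/13, so s ≥ 5. First s ≥ 5 with gcd(s, 7) = 1 is s = 5. Thus x = 13·5 = 65.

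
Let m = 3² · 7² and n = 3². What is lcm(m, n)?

max exponent per prime: 3² · 7² = 441

441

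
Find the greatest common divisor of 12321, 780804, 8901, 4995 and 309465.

12321 = 3² · 37²; 780804 = 2² · 3² · 23² · 41; 8901 = 3² · 23 · 43; 4995 = 3³ · 5 · 37; 309465 = 3² · 5 · 13 · 23²
gcd takes min exponent of each prime: 3² = 9

9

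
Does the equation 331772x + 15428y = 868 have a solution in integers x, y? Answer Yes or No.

Yes

By Bézout, 331772x + 15428y = 868 has integer solutions iff gcd(331772, 15428) | 868.
Euclid: 331772 = 21·15428 + 7784; 15428 = 1·7784 + 7644; 7784 = 1·7644 + 140; 7644 = 54·140 + 84; 140 = 1·84 + 56; 84 = 1·56 + 28; 56 = 2·28 + 0. gcd = 28; 868 mod 28 = 0. Yes.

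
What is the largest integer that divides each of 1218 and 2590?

Euclid: 2590 = 2·1218 + 154; 1218 = 7·154 + 140; 154 = 1·140 + 14; 140 = 10·14 + 0. Last nonzero remainder: 14.

14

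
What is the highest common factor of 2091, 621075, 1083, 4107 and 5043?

2091 = 3 · 17 · 41; 621075 = 3 · 5² · 7² · 13²; 1083 = 3 · 19²; 4107 = 3 · 37²; 5043 = 3 · 41²
gcd takes min exponent of each prime: 3 = 3

3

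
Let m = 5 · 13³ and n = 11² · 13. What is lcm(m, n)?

1329185

max exponent per prime: 5 · 11² · 13³ = 1329185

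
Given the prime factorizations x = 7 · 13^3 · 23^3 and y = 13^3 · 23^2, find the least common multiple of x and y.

max exponent per prime: 7 · 13^3 · 23^3 = 187116293

187116293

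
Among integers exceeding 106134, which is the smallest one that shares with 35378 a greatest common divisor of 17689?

123823

gcd(t, 35378) = 17689 forces 17689 | t; write t = 17689s. Then gcd(17689s, 17689·2) = 17689·gcd(s, 2), so need gcd(s, 2) = 1.
17689s > 106134 gives s ≥ 7. The least s ≥ 7 coprime to 2 is 7, so t = 17689·7 = 123823.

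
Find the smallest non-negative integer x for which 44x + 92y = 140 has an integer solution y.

Euclid: 92 = 2·44 + 4; 44 = 11·4 + 0 → gcd = 4; 140 = 4·35.
Back-substitution yields 44·(-2) + 92·(1) = 4, so one solution is x = -2·35 = -70, y = 1·35 = 35.
Solutions in x differ by 92/4 = 23; the one in [0, 23) is -70 mod 23 = 22.

22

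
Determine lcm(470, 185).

gcd first: 470 = 2·185 + 100; 185 = 1·100 + 85; 100 = 1·85 + 15; 85 = 5·15 + 10; 15 = 1·10 + 5; 10 = 2·5 + 0 → gcd = 5
lcm = 470·185/gcd = 86950/5 = 17390

17390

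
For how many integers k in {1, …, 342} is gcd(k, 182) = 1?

Prime factors of 182: 2, 7, 13. Count integers ≤ 342 divisible by none of them.
By inclusion–exclusion: 342 − ⌊342/2⌋ − ⌊342/7⌋ − ⌊342/13⌋ + ⌊342/14⌋ + ⌊342/26⌋ + ⌊342/91⌋ − ⌊342/182⌋ = 136.

136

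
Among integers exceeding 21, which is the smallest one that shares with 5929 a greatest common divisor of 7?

gcd(a, 5929) = 7 forces 7 | a; write a = 7s. Then gcd(7s, 7·847) = 7·gcd(s, 847), so need gcd(s, 847) = 1.
7s > 21 gives s ≥ 4. The least s ≥ 4 coprime to 847 is 4, so a = 7·4 = 28.

28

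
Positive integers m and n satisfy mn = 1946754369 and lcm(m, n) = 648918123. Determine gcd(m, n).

gcd·lcm = product, so gcd = 1946754369/648918123 = 3.

3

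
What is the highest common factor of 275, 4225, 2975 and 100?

275 = 5² · 11; 4225 = 5² · 13²; 2975 = 5² · 7 · 17; 100 = 2² · 5²
gcd takes min exponent of each prime: 5² = 25

25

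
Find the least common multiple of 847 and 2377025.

gcd first: 2377025 = 2806·847 + 343; 847 = 2·343 + 161; 343 = 2·161 + 21; 161 = 7·21 + 14; 21 = 1·14 + 7; 14 = 2·7 + 0 → gcd = 7
lcm = 847·2377025/gcd = 2013340175/7 = 287620025

287620025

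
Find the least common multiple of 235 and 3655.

235 = 5 · 47; 3655 = 5 · 17 · 43
max exponents: 5 · 17 · 43 · 47 = 171785

171785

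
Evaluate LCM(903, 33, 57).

188727

lcm(903, 33) = 903·33/gcd = 29799/3 = 9933
lcm(9933, 57) = 9933·57/gcd = 566181/3 = 188727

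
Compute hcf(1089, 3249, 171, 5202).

gcd(1089, 3249): 3249 = 2·1089 + 1071; 1089 = 1·1071 + 18; 1071 = 59·18 + 9; 18 = 2·9 + 0 → 9
gcd(9, 171): 171 = 19·9 + 0 → 9
gcd(9, 5202): 5202 = 578·9 + 0 → 9

9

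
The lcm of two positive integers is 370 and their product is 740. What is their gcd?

From gcd × lcm = mn: gcd = 740 / 370 = 2.

2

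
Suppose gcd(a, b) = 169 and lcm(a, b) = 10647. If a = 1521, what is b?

1183

a·b = gcd·lcm = 169·10647 = 1799343, so b = 1799343/1521 = 1183.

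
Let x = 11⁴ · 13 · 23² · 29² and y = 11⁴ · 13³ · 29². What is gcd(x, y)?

min exponent per shared prime: 11⁴ · 13 · 29² = 160070053

160070053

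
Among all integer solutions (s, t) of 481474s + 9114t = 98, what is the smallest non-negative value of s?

29

Reduce mod 9114: 481474s ≡ 98 (mod 9114). With g = gcd(481474, 9114) = 98 dividing 98, divide through: 4913s ≡ 1 (mod 93).
Since gcd(4913, 93) = 1, s ≡ 1·(4913)⁻¹ ≡ 29 (mod 93). Smallest non-negative: 29.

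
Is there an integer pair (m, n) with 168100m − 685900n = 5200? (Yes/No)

Yes

gcd(168100, 685900): 685900 = 4·168100 + 13500; 168100 = 12·13500 + 6100; 13500 = 2·6100 + 1300; 6100 = 4·1300 + 900; 1300 = 1·900 + 400; 900 = 2·400 + 100; 400 = 4·100 + 0 → 100
100 divides 5200, so a solution exists.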